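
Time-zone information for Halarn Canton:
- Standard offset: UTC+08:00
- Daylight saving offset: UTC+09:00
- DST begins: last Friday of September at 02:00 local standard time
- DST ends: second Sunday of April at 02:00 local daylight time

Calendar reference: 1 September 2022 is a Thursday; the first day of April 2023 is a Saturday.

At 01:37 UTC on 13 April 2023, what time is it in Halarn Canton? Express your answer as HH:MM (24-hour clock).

1 September 2022 is a Thursday, so Fridays fall on 2, 9, 16, 23, 30; the last is September 30.
1 April 2023 is a Saturday, so the first Sunday is April 2 and the second is April 9.
At the standard offset (UTC+08:00), 01:37 UTC + 8h = 09:37 Halarn Canton standard time.
The standard-time date in Halarn Canton, 13 April 2023, is outside the daylight-saving period (30 September 2022 – 9 April 2023), so Halarn Canton is on standard time, UTC+08:00.
01:37 UTC + 8h = 09:37 local.

09:37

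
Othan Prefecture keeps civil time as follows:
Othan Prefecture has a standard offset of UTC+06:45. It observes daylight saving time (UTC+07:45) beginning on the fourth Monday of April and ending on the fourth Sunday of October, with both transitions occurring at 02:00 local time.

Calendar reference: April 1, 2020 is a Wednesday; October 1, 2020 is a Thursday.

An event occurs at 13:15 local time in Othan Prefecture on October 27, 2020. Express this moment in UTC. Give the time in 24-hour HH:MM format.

06:30

1 April 2020 is a Wednesday, so the first Monday is April 6 and the fourth is April 27.
1 October 2020 is a Thursday, so the first Sunday is October 4 and the fourth is October 25.
October 27, 2020 is outside the daylight-saving period (27 April – 25 October), so Othan Prefecture is on standard time, UTC+06:45.
13:15 local − 6h45m = 06:30 UTC.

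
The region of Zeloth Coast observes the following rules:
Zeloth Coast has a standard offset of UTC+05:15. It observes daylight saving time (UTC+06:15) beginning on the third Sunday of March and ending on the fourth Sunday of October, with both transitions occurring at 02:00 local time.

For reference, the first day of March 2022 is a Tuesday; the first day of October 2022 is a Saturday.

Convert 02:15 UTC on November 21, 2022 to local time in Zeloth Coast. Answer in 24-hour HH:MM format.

1 March 2022 is a Tuesday, so the first Sunday is March 6 and the third is March 20.
1 October 2022 is a Saturday, so the first Sunday is October 2 and the fourth is October 23.
At the standard offset (UTC+05:15), 02:15 UTC + 5h15m = 07:30 Zeloth Coast standard time.
The standard-time date in Zeloth Coast, November 21, 2022, is outside the daylight-saving period (20 March – 23 October), so Zeloth Coast is on standard time, UTC+05:15.
02:15 UTC + 5h15m = 07:30 local.

07:30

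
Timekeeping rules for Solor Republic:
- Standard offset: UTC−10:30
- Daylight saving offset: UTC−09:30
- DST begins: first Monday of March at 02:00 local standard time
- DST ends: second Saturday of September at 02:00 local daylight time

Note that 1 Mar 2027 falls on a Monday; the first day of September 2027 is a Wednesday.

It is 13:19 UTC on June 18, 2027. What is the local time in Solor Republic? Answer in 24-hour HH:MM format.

1 March 2027 is a Monday, so the first Monday is March 1.
1 September 2027 is a Wednesday, so the first Saturday is September 4 and the second is September 11.
At the standard offset (UTC−10:30), 13:19 UTC − 10h30m = 02:49 Solor Republic standard time.
The standard-time date in Solor Republic, June 18, 2027, lies within the daylight-saving period (1 March – 11 September), so Solor Republic is on daylight time, UTC−09:30.
13:19 UTC − 9h30m = 03:49 local.

03:49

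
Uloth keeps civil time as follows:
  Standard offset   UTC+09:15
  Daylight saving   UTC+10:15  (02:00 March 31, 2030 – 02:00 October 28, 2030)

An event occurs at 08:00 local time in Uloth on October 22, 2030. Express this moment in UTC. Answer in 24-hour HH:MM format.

21:45

October 22, 2030 falls between 31 March and 28 October, so daylight saving is in effect and Uloth is at UTC+10:15.
08:00 local − 10h15m = 21:45 UTC (rolling into the previous day, 21 October 2030).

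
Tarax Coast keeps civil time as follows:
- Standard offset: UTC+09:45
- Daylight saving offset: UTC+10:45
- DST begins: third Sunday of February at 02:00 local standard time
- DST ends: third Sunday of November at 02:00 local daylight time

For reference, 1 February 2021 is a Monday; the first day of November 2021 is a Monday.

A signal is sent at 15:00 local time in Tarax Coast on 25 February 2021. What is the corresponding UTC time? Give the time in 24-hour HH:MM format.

04:15

1 February 2021 is a Monday, so the first Sunday is February 7 and the third is February 21.
1 November 2021 is a Monday, so the first Sunday is November 7 and the third is November 21.
Daylight saving runs 21 February – 21 November; 25 February 2021 is inside that window, so Tarax Coast is at UTC+10:45.
15:00 local − 10h45m = 04:15 UTC.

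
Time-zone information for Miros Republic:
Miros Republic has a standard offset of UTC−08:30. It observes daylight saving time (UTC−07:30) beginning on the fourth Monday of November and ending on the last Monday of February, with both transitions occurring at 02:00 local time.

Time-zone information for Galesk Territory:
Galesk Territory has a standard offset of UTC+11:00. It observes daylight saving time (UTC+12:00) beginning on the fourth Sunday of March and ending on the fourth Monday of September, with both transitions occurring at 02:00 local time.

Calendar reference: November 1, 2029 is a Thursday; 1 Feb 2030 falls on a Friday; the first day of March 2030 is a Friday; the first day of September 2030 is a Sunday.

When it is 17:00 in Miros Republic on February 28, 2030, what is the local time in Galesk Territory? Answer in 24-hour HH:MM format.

12:30

1 November 2029 is a Thursday, so the first Monday is November 5 and the fourth is November 26.
1 February 2030 is a Friday, so Mondays fall on 4, 11, 18, 25; the last is February 25.
February 28, 2030 is outside the daylight-saving period (26 November 2029 – 25 February 2030), so Miros Republic is on standard time, UTC−08:30.
17:00 Miros Republic + 8h30m = 01:30 UTC (rolling into the next day, 1 March 2030).
1 March 2030 is a Friday, so the first Sunday is March 3 and the fourth is March 24.
1 September 2030 is a Sunday, so the first Monday is September 2 and the fourth is September 23.
At the standard offset (UTC+11:00), 01:30 UTC + 11h = 12:30 Galesk Territory standard time.
The standard-time date in Galesk Territory, March 1, 2030, is outside the daylight-saving period (24 March – 23 September), so Galesk Territory is on standard time, UTC+11:00.
01:30 UTC + 11h = 12:30 Galesk Territory.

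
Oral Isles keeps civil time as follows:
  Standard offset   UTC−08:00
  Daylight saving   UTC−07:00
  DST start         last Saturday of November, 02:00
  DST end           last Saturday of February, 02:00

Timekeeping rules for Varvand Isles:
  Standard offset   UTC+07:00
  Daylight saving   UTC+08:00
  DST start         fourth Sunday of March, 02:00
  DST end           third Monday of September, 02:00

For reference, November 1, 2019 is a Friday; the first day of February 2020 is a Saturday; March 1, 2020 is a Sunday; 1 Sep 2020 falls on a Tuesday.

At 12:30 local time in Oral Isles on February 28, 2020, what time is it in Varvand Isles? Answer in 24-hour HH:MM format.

02:30

1 November 2019 is a Friday, so Saturdays fall on 2, 9, 16, 23, 30; the last is November 30.
1 February 2020 is a Saturday, so Saturdays fall on 1, 8, 15, 22, 29; the last is February 29.
Daylight saving runs 30 November 2019 – 29 February 2020; February 28, 2020 is inside that window, so Oral Isles is at UTC−07:00.
12:30 Oral Isles + 7h = 19:30 UTC.
1 March 2020 is a Sunday, so the first Sunday is March 1 and the fourth is March 22.
1 September 2020 is a Tuesday, so the first Monday is September 7 and the third is September 21.
At the standard offset (UTC+07:00), 19:30 UTC + 7h = 02:30 Varvand Isles standard time (rolling into the next day, 29 February 2020).
The standard-time date in Varvand Isles, February 29, 2020, does not fall between 22 March and 21 September, so daylight saving is not in effect and Varvand Isles is at UTC+07:00.
19:30 UTC + 7h = 02:30 Varvand Isles (rolling into the next day, 29 February 2020).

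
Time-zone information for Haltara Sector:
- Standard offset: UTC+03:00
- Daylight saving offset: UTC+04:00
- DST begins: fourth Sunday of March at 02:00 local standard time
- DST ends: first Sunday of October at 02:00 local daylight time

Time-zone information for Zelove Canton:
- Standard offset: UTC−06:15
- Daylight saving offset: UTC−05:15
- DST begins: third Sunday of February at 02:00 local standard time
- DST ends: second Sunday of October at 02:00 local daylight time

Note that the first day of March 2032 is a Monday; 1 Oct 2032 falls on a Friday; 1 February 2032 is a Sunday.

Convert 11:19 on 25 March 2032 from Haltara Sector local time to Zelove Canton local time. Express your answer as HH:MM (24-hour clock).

03:04

1 March 2032 is a Monday, so the first Sunday is March 7 and the fourth is March 28.
1 October 2032 is a Friday, so the first Sunday is October 3.
Daylight saving runs 28 March – 3 October; 25 March 2032 is outside that window, so Haltara Sector is on standard time at UTC+03:00.
11:19 Haltara Sector − 3h = 08:19 UTC.
1 February 2032 is a Sunday, so the first Sunday is February 1 and the third is February 15.
1 October 2032 is a Friday, so the first Sunday is October 3 and the second is October 10.
At the standard offset (UTC−06:15), 08:19 UTC − 6h15m = 02:04 Zelove Canton standard time.
Daylight saving runs 15 February – 10 October; the standard-time date in Zelove Canton, 25 March 2032, is inside that window, so Zelove Canton is at UTC−05:15.
08:19 UTC − 5h15m = 03:04 Zelove Canton.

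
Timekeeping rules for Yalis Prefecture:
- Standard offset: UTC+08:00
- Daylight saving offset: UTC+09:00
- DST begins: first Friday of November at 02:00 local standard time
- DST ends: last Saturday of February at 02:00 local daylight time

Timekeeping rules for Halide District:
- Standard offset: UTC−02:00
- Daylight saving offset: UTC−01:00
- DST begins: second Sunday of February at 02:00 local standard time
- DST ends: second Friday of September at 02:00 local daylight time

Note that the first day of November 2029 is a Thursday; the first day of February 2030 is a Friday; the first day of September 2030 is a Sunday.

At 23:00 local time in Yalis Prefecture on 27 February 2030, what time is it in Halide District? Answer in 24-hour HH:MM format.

1 November 2029 is a Thursday, so the first Friday is November 2.
1 February 2030 is a Friday, so Saturdays fall on 2, 9, 16, 23; the last is February 23.
27 February 2030 is outside the daylight-saving period (2 November 2029 – 23 February 2030), so Yalis Prefecture is on standard time, UTC+08:00.
23:00 Yalis Prefecture − 8h = 15:00 UTC.
1 February 2030 is a Friday, so the first Sunday is February 3 and the second is February 10.
1 September 2030 is a Sunday, so the first Friday is September 6 and the second is September 13.
At the standard offset (UTC−02:00), 15:00 UTC − 2h = 13:00 Halide District standard time.
The standard-time date in Halide District, 27 February 2030, lies within the daylight-saving period (10 February – 13 September), so Halide District is on daylight time, UTC−01:00.
15:00 UTC − 1h = 14:00 Halide District.

14:00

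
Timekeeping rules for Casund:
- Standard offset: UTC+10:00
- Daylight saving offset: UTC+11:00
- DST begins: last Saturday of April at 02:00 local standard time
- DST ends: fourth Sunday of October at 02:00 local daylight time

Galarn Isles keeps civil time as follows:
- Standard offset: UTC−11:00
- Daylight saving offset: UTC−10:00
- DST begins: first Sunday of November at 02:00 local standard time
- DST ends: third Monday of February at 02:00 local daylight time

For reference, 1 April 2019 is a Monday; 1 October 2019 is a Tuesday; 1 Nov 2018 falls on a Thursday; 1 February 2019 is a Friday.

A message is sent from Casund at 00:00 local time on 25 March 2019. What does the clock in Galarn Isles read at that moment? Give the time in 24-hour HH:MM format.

1 April 2019 is a Monday, so Saturdays fall on 6, 13, 20, 27; the last is April 27.
1 October 2019 is a Tuesday, so the first Sunday is October 6 and the fourth is October 27.
25 March 2019 does not fall between 27 April and 27 October, so daylight saving is not in effect and Casund is at UTC+10:00.
00:00 Casund − 10h = 14:00 UTC (rolling into the previous day, 24 March 2019).
1 November 2018 is a Thursday, so the first Sunday is November 4.
1 February 2019 is a Friday, so the first Monday is February 4 and the third is February 18.
At the standard offset (UTC−11:00), 14:00 UTC − 11h = 03:00 Galarn Isles standard time.
The standard-time date in Galarn Isles, 24 March 2019, is outside the daylight-saving period (4 November 2018 – 18 February 2019), so Galarn Isles is on standard time, UTC−11:00.
14:00 UTC − 11h = 03:00 Galarn Isles.

03:00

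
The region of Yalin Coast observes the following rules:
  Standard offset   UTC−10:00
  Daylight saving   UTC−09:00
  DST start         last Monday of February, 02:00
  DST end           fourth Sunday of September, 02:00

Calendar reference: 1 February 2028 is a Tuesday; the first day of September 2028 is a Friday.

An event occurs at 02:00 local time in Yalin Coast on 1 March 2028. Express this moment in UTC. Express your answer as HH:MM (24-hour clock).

11:00

1 February 2028 is a Tuesday, so Mondays fall on 7, 14, 21, 28; the last is February 28.
1 September 2028 is a Friday, so the first Sunday is September 3 and the fourth is September 24.
1 March 2028 lies within the daylight-saving period (28 February – 24 September), so Yalin Coast is on daylight time, UTC−09:00.
02:00 local + 9h = 11:00 UTC.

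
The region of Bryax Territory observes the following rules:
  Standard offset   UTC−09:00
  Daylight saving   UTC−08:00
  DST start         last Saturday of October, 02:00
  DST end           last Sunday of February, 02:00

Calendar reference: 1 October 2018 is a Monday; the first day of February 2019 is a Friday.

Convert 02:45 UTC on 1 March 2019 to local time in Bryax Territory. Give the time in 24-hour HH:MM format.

1 October 2018 is a Monday, so Saturdays fall on 6, 13, 20, 27; the last is October 27.
1 February 2019 is a Friday, so Sundays fall on 3, 10, 17, 24; the last is February 24.
At the standard offset (UTC−09:00), 02:45 UTC − 9h = 17:45 Bryax Territory standard time (rolling into the previous day, 28 February 2019).
The standard-time date in Bryax Territory, 28 February 2019, is outside the daylight-saving period (27 October 2018 – 24 February 2019), so Bryax Territory is on standard time, UTC−09:00.
02:45 UTC − 9h = 17:45 local (rolling into the previous day, 28 February 2019).

17:45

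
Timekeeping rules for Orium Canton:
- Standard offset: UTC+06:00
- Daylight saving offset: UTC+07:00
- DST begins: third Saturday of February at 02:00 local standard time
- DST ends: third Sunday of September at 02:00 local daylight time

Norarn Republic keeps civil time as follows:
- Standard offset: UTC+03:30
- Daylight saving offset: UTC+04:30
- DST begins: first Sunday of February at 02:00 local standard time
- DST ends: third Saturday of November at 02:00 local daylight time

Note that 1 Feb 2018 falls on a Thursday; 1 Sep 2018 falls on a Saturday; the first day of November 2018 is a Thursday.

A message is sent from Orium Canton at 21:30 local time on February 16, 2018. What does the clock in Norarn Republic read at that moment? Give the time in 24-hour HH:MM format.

1 February 2018 is a Thursday, so the first Saturday is February 3 and the third is February 17.
1 September 2018 is a Saturday, so the first Sunday is September 2 and the third is September 16.
Daylight saving runs 17 February – 16 September; February 16, 2018 is outside that window, so Orium Canton is on standard time at UTC+06:00.
21:30 Orium Canton − 6h = 15:30 UTC.
1 February 2018 is a Thursday, so the first Sunday is February 4.
1 November 2018 is a Thursday, so the first Saturday is November 3 and the third is November 17.
At the standard offset (UTC+03:30), 15:30 UTC + 3h30m = 19:00 Norarn Republic standard time.
The standard-time date in Norarn Republic, February 16, 2018, falls between 4 February and 17 November, so daylight saving is in effect and Norarn Republic is at UTC+04:30.
15:30 UTC + 4h30m = 20:00 Norarn Republic.

20:00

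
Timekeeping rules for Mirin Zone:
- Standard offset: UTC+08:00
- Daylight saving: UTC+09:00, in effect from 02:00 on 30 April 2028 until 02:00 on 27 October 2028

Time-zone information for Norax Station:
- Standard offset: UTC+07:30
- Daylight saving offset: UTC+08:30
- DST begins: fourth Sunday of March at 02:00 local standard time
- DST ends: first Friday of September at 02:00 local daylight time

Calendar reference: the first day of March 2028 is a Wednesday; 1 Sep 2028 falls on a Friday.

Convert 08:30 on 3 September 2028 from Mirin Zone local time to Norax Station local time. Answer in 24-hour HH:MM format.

07:00

Daylight saving runs 30 April – 27 October; 3 September 2028 is inside that window, so Mirin Zone is at UTC+09:00.
08:30 Mirin Zone − 9h = 23:30 UTC (rolling into the previous day, 2 September 2028).
1 March 2028 is a Wednesday, so the first Sunday is March 5 and the fourth is March 26.
1 September 2028 is a Friday, so the first Friday is September 1.
At the standard offset (UTC+07:30), 23:30 UTC + 7h30m = 07:00 Norax Station standard time (rolling into the next day, 3 September 2028).
The standard-time date in Norax Station, 3 September 2028, is outside the daylight-saving period (26 March – 1 September), so Norax Station is on standard time, UTC+07:30.
23:30 UTC + 7h30m = 07:00 Norax Station (rolling into the next day, 3 September 2028).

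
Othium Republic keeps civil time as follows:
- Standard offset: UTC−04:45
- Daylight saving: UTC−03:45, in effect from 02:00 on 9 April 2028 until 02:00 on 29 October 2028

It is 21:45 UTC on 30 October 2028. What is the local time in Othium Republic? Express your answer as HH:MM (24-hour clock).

17:00

At the standard offset (UTC−04:45), 21:45 UTC − 4h45m = 17:00 Othium Republic standard time.
Daylight saving runs 9 April – 29 October; the standard-time date in Othium Republic, 30 October 2028, is outside that window, so Othium Republic is on standard time at UTC−04:45.
21:45 UTC − 4h45m = 17:00 local.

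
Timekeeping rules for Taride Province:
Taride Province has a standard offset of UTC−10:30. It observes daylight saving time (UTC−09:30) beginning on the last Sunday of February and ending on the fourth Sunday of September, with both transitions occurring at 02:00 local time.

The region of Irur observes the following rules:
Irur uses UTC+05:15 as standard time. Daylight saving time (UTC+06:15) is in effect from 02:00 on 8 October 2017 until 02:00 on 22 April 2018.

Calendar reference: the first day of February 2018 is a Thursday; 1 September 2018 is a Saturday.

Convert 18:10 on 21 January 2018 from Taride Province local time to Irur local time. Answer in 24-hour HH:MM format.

10:55

1 February 2018 is a Thursday, so Sundays fall on 4, 11, 18, 25; the last is February 25.
1 September 2018 is a Saturday, so the first Sunday is September 2 and the fourth is September 23.
21 January 2018 is outside the daylight-saving period (25 February – 23 September), so Taride Province is on standard time, UTC−10:30.
18:10 Taride Province + 10h30m = 04:40 UTC (rolling into the next day, 22 January 2018).
At the standard offset (UTC+05:15), 04:40 UTC + 5h15m = 09:55 Irur standard time.
Daylight saving runs 8 October 2017 – 22 April 2018; the standard-time date in Irur, 22 January 2018, is inside that window, so Irur is at UTC+06:15.
04:40 UTC + 6h15m = 10:55 Irur.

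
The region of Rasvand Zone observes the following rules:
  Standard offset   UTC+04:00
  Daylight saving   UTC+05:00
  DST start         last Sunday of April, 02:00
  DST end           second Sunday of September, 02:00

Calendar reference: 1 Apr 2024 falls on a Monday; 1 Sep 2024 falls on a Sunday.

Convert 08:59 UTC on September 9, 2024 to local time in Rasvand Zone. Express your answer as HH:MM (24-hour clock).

1 April 2024 is a Monday, so Sundays fall on 7, 14, 21, 28; the last is April 28.
1 September 2024 is a Sunday, so the first Sunday is September 1 and the second is September 8.
At the standard offset (UTC+04:00), 08:59 UTC + 4h = 12:59 Rasvand Zone standard time.
The standard-time date in Rasvand Zone, September 9, 2024, does not fall between 28 April and 8 September, so daylight saving is not in effect and Rasvand Zone is at UTC+04:00.
08:59 UTC + 4h = 12:59 local.

12:59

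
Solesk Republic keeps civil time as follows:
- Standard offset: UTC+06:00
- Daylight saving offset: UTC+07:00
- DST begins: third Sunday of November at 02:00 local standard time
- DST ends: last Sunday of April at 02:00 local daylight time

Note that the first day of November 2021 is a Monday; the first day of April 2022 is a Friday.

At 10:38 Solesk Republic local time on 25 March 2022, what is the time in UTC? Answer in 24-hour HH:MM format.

03:38

1 November 2021 is a Monday, so the first Sunday is November 7 and the third is November 21.
1 April 2022 is a Friday, so Sundays fall on 3, 10, 17, 24; the last is April 24.
25 March 2022 falls between 21 November 2021 and 24 April 2022, so daylight saving is in effect and Solesk Republic is at UTC+07:00.
10:38 local − 7h = 03:38 UTC.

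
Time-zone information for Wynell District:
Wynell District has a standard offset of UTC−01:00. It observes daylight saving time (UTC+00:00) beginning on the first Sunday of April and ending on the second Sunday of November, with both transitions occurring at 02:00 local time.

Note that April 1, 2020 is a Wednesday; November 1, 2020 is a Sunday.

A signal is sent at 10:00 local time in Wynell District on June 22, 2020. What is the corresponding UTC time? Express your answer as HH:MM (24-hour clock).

1 April 2020 is a Wednesday, so the first Sunday is April 5.
1 November 2020 is a Sunday, so the first Sunday is November 1 and the second is November 8.
Daylight saving runs 5 April – 8 November; June 22, 2020 is inside that window, so Wynell District is at UTC+00:00.
10:00 local − 0h = 10:00 UTC.

10:00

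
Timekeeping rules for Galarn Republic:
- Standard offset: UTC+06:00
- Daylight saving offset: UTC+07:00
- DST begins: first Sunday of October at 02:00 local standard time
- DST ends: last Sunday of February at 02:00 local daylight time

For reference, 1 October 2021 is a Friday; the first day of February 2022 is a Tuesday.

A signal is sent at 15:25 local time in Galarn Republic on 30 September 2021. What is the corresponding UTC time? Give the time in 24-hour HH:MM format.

1 October 2021 is a Friday, so the first Sunday is October 3.
1 February 2022 is a Tuesday, so Sundays fall on 6, 13, 20, 27; the last is February 27.
30 September 2021 is outside the daylight-saving period (3 October 2021 – 27 February 2022), so Galarn Republic is on standard time, UTC+06:00.
15:25 local − 6h = 09:25 UTC.

09:25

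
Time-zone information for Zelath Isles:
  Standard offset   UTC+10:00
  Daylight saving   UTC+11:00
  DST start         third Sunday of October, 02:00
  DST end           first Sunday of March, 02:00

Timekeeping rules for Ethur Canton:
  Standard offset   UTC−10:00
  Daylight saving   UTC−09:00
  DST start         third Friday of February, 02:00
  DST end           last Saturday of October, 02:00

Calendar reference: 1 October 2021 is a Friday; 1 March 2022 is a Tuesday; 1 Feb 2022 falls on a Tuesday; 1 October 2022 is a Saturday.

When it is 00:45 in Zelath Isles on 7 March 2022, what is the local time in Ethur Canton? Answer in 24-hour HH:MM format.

05:45

1 October 2021 is a Friday, so the first Sunday is October 3 and the third is October 17.
1 March 2022 is a Tuesday, so the first Sunday is March 6.
7 March 2022 is outside the daylight-saving period (17 October 2021 – 6 March 2022), so Zelath Isles is on standard time, UTC+10:00.
00:45 Zelath Isles − 10h = 14:45 UTC (rolling into the previous day, 6 March 2022).
1 February 2022 is a Tuesday, so the first Friday is February 4 and the third is February 18.
1 October 2022 is a Saturday, so Saturdays fall on 1, 8, 15, 22, 29; the last is October 29.
At the standard offset (UTC−10:00), 14:45 UTC − 10h = 04:45 Ethur Canton standard time.
The standard-time date in Ethur Canton, 6 March 2022, falls between 18 February and 29 October, so daylight saving is in effect and Ethur Canton is at UTC−09:00.
14:45 UTC − 9h = 05:45 Ethur Canton.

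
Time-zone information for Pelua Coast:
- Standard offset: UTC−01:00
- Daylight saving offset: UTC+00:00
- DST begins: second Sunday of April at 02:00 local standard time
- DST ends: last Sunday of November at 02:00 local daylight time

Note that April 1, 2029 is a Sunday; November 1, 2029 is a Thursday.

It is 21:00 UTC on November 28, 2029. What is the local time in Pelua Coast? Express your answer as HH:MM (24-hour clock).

20:00

1 April 2029 is a Sunday, so the first Sunday is April 1 and the second is April 8.
1 November 2029 is a Thursday, so Sundays fall on 4, 11, 18, 25; the last is November 25.
At the standard offset (UTC−01:00), 21:00 UTC − 1h = 20:00 Pelua Coast standard time.
Daylight saving runs 8 April – 25 November; the standard-time date in Pelua Coast, November 28, 2029, is outside that window, so Pelua Coast is on standard time at UTC−01:00.
21:00 UTC − 1h = 20:00 local.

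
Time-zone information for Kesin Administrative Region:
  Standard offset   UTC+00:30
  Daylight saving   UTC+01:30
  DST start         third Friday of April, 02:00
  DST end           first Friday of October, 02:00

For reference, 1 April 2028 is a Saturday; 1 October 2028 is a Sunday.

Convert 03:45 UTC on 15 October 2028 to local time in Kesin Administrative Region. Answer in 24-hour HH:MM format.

04:15

1 April 2028 is a Saturday, so the first Friday is April 7 and the third is April 21.
1 October 2028 is a Sunday, so the first Friday is October 6.
At the standard offset (UTC+00:30), 03:45 UTC + 0h30m = 04:15 Kesin Administrative Region standard time.
The standard-time date in Kesin Administrative Region, 15 October 2028, does not fall between 21 April and 6 October, so daylight saving is not in effect and Kesin Administrative Region is at UTC+00:30.
03:45 UTC + 0h30m = 04:15 local.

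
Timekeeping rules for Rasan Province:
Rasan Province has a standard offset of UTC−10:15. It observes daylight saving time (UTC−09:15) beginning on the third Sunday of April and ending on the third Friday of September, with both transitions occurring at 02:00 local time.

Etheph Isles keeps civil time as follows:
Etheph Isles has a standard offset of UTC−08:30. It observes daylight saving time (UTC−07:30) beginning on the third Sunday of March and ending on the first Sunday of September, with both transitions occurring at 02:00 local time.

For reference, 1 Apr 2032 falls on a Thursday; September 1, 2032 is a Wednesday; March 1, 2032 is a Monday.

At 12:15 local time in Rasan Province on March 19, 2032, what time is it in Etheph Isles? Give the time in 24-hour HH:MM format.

1 April 2032 is a Thursday, so the first Sunday is April 4 and the third is April 18.
1 September 2032 is a Wednesday, so the first Friday is September 3 and the third is September 17.
March 19, 2032 does not fall between 18 April and 17 September, so daylight saving is not in effect and Rasan Province is at UTC−10:15.
12:15 Rasan Province + 10h15m = 22:30 UTC.
1 March 2032 is a Monday, so the first Sunday is March 7 and the third is March 21.
1 September 2032 is a Wednesday, so the first Sunday is September 5.
At the standard offset (UTC−08:30), 22:30 UTC − 8h30m = 14:00 Etheph Isles standard time.
The standard-time date in Etheph Isles, March 19, 2032, is outside the daylight-saving period (21 March – 5 September), so Etheph Isles is on standard time, UTC−08:30.
22:30 UTC − 8h30m = 14:00 Etheph Isles.

14:00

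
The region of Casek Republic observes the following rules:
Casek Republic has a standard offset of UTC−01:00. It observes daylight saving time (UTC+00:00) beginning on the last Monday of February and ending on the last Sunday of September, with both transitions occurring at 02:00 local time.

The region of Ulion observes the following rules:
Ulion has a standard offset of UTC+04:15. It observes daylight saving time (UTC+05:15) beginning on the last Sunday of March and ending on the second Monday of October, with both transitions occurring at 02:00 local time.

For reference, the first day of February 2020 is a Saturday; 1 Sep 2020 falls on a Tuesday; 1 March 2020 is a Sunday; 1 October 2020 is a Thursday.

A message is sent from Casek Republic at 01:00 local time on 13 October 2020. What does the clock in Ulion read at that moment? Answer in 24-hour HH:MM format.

1 February 2020 is a Saturday, so Mondays fall on 3, 10, 17, 24; the last is February 24.
1 September 2020 is a Tuesday, so Sundays fall on 6, 13, 20, 27; the last is September 27.
Daylight saving runs 24 February – 27 September; 13 October 2020 is outside that window, so Casek Republic is on standard time at UTC−01:00.
01:00 Casek Republic + 1h = 02:00 UTC.
1 March 2020 is a Sunday, so Sundays fall on 1, 8, 15, 22, 29; the last is March 29.
1 October 2020 is a Thursday, so the first Monday is October 5 and the second is October 12.
At the standard offset (UTC+04:15), 02:00 UTC + 4h15m = 06:15 Ulion standard time.
The standard-time date in Ulion, 13 October 2020, is outside the daylight-saving period (29 March – 12 October), so Ulion is on standard time, UTC+04:15.
02:00 UTC + 4h15m = 06:15 Ulion.

06:15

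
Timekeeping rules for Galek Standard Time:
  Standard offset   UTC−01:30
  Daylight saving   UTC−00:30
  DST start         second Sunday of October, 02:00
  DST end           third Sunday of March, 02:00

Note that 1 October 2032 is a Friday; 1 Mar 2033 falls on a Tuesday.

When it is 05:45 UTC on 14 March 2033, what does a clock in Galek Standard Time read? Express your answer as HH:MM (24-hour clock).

1 October 2032 is a Friday, so the first Sunday is October 3 and the second is October 10.
1 March 2033 is a Tuesday, so the first Sunday is March 6 and the third is March 20.
At the standard offset (UTC−01:30), 05:45 UTC − 1h30m = 04:15 Galek Standard Time standard time.
The standard-time date in Galek Standard Time, 14 March 2033, falls between 10 October 2032 and 20 March 2033, so daylight saving is in effect and Galek Standard Time is at UTC−00:30.
05:45 UTC − 0h30m = 05:15 local.

05:15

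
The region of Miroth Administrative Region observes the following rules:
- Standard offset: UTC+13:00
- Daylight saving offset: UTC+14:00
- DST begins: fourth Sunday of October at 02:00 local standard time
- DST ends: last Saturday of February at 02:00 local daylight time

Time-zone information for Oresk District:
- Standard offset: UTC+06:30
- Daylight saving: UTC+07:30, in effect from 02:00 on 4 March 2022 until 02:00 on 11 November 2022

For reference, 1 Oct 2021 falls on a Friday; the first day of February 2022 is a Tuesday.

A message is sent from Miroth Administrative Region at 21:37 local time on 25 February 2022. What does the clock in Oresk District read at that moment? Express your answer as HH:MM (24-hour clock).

14:07

1 October 2021 is a Friday, so the first Sunday is October 3 and the fourth is October 24.
1 February 2022 is a Tuesday, so Saturdays fall on 5, 12, 19, 26; the last is February 26.
Daylight saving runs 24 October 2021 – 26 February 2022; 25 February 2022 is inside that window, so Miroth Administrative Region is at UTC+14:00.
21:37 Miroth Administrative Region − 14h = 07:37 UTC.
At the standard offset (UTC+06:30), 07:37 UTC + 6h30m = 14:07 Oresk District standard time.
The standard-time date in Oresk District, 25 February 2022, is outside the daylight-saving period (4 March – 11 November), so Oresk District is on standard time, UTC+06:30.
07:37 UTC + 6h30m = 14:07 Oresk District.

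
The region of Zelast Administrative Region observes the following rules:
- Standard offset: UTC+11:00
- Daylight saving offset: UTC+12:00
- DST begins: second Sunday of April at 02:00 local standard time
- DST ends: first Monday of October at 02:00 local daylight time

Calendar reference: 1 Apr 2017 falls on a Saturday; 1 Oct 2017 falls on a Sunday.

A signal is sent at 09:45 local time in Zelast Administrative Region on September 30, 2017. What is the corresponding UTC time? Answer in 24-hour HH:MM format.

1 April 2017 is a Saturday, so the first Sunday is April 2 and the second is April 9.
1 October 2017 is a Sunday, so the first Monday is October 2.
September 30, 2017 lies within the daylight-saving period (9 April – 2 October), so Zelast Administrative Region is on daylight time, UTC+12:00.
09:45 local − 12h = 21:45 UTC (rolling into the previous day, 29 September 2017).

21:45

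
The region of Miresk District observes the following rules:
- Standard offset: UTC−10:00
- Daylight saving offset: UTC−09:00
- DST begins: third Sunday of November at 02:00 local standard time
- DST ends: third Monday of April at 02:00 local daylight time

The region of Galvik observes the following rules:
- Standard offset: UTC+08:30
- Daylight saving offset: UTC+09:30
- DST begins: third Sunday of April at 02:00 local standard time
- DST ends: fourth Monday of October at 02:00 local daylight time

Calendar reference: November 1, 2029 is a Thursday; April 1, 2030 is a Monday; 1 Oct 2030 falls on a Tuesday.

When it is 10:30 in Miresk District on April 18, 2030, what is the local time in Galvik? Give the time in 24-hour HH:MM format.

05:00

1 November 2029 is a Thursday, so the first Sunday is November 4 and the third is November 18.
1 April 2030 is a Monday, so the first Monday is April 1 and the third is April 15.
April 18, 2030 is outside the daylight-saving period (18 November 2029 – 15 April 2030), so Miresk District is on standard time, UTC−10:00.
10:30 Miresk District + 10h = 20:30 UTC.
1 April 2030 is a Monday, so the first Sunday is April 7 and the third is April 21.
1 October 2030 is a Tuesday, so the first Monday is October 7 and the fourth is October 28.
At the standard offset (UTC+08:30), 20:30 UTC + 8h30m = 05:00 Galvik standard time (rolling into the next day, 19 April 2030).
The standard-time date in Galvik, April 19, 2030, does not fall between 21 April and 28 October, so daylight saving is not in effect and Galvik is at UTC+08:30.
20:30 UTC + 8h30m = 05:00 Galvik (rolling into the next day, 19 April 2030).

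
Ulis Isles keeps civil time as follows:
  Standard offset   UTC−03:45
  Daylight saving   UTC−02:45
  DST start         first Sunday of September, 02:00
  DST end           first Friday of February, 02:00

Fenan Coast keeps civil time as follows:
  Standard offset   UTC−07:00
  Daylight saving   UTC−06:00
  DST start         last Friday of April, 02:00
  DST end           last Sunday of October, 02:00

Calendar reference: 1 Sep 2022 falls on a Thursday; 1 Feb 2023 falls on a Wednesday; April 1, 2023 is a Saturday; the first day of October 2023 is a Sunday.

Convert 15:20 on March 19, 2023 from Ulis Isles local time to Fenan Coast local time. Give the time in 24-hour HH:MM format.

1 September 2022 is a Thursday, so the first Sunday is September 4.
1 February 2023 is a Wednesday, so the first Friday is February 3.
Daylight saving runs 4 September 2022 – 3 February 2023; March 19, 2023 is outside that window, so Ulis Isles is on standard time at UTC−03:45.
15:20 Ulis Isles + 3h45m = 19:05 UTC.
1 April 2023 is a Saturday, so Fridays fall on 7, 14, 21, 28; the last is April 28.
1 October 2023 is a Sunday, so Sundays fall on 1, 8, 15, 22, 29; the last is October 29.
At the standard offset (UTC−07:00), 19:05 UTC − 7h = 12:05 Fenan Coast standard time.
The standard-time date in Fenan Coast, March 19, 2023, does not fall between 28 April and 29 October, so daylight saving is not in effect and Fenan Coast is at UTC−07:00.
19:05 UTC − 7h = 12:05 Fenan Coast.

12:05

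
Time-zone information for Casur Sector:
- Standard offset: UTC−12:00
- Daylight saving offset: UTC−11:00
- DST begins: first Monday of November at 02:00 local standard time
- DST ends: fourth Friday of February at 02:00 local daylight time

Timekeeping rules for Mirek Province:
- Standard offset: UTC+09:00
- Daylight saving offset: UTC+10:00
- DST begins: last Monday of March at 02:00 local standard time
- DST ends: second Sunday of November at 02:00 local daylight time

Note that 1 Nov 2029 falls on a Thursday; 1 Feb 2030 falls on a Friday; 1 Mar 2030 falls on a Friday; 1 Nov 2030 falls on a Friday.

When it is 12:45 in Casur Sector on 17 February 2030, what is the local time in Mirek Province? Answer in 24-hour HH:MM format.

08:45

1 November 2029 is a Thursday, so the first Monday is November 5.
1 February 2030 is a Friday, so the first Friday is February 1 and the fourth is February 22.
17 February 2030 falls between 5 November 2029 and 22 February 2030, so daylight saving is in effect and Casur Sector is at UTC−11:00.
12:45 Casur Sector + 11h = 23:45 UTC.
1 March 2030 is a Friday, so Mondays fall on 4, 11, 18, 25; the last is March 25.
1 November 2030 is a Friday, so the first Sunday is November 3 and the second is November 10.
At the standard offset (UTC+09:00), 23:45 UTC + 9h = 08:45 Mirek Province standard time (rolling into the next day, 18 February 2030).
The standard-time date in Mirek Province, 18 February 2030, is outside the daylight-saving period (25 March – 10 November), so Mirek Province is on standard time, UTC+09:00.
23:45 UTC + 9h = 08:45 Mirek Province (rolling into the next day, 18 February 2030).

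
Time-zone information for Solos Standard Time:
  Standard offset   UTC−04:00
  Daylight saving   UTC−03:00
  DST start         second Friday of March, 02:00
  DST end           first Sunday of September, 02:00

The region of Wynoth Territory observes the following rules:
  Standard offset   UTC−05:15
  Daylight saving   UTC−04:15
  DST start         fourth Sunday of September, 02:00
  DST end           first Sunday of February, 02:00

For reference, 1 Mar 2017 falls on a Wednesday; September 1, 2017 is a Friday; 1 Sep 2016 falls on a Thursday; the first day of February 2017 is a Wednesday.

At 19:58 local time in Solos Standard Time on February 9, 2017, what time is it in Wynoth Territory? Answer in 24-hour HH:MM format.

1 March 2017 is a Wednesday, so the first Friday is March 3 and the second is March 10.
1 September 2017 is a Friday, so the first Sunday is September 3.
February 9, 2017 does not fall between 10 March and 3 September, so daylight saving is not in effect and Solos Standard Time is at UTC−04:00.
19:58 Solos Standard Time + 4h = 23:58 UTC.
1 September 2016 is a Thursday, so the first Sunday is September 4 and the fourth is September 25.
1 February 2017 is a Wednesday, so the first Sunday is February 5.
At the standard offset (UTC−05:15), 23:58 UTC − 5h15m = 18:43 Wynoth Territory standard time.
The standard-time date in Wynoth Territory, February 9, 2017, does not fall between 25 September 2016 and 5 February 2017, so daylight saving is not in effect and Wynoth Territory is at UTC−05:15.
23:58 UTC − 5h15m = 18:43 Wynoth Territory.

18:43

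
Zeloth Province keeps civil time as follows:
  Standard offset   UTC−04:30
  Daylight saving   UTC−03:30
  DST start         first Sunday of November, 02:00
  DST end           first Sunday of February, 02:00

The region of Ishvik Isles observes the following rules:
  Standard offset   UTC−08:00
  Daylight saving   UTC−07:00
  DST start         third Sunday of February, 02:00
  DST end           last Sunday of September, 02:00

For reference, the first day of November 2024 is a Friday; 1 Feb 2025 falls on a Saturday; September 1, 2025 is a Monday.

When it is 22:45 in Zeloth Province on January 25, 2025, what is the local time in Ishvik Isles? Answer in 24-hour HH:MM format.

1 November 2024 is a Friday, so the first Sunday is November 3.
1 February 2025 is a Saturday, so the first Sunday is February 2.
January 25, 2025 falls between 3 November 2024 and 2 February 2025, so daylight saving is in effect and Zeloth Province is at UTC−03:30.
22:45 Zeloth Province + 3h30m = 02:15 UTC (rolling into the next day, 26 January 2025).
1 February 2025 is a Saturday, so the first Sunday is February 2 and the third is February 16.
1 September 2025 is a Monday, so Sundays fall on 7, 14, 21, 28; the last is September 28.
At the standard offset (UTC−08:00), 02:15 UTC − 8h = 18:15 Ishvik Isles standard time (rolling into the previous day, 25 January 2025).
The standard-time date in Ishvik Isles, January 25, 2025, does not fall between 16 February and 28 September, so daylight saving is not in effect and Ishvik Isles is at UTC−08:00.
02:15 UTC − 8h = 18:15 Ishvik Isles (rolling into the previous day, 25 January 2025).

18:15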